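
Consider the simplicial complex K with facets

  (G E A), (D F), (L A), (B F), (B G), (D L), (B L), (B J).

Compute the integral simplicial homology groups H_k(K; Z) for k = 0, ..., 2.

H_0 ≅ Z,  H_1 ≅ Z^2,  H_2 = 0.

Fix the vertex order A < B < D < E < F < G < J < L and write every simplex with vertices in increasing order. Then dim K = 2 and the simplices of K are:

  0-simplices (8): A, B, D, E, F, G, J, L
  1-simplices (10): AE, AG, AL, BF, BG, BJ, BL, DF, DL, EG
  2-simplices (1): AEG

giving chain groups C_0 ≅ Z^8, C_1 ≅ Z^10, C_2 ≅ Z^1.

Boundary ∂_1: C_1 → C_0 is given by ∂[p,q] = [q] − [p]. For instance
  ∂AE = E − A.
As a 8×10 matrix over Z this has rank 7, with invariant factors (1,1,1,1,1,1,1).

Boundary ∂_2: C_2 → C_1 sends each 2-simplex [p,q,r] to [q,r] − [p,r] + [p,q]. For instance
  ∂AEG = EG − AG + AE.
This gives a 10×1 integer matrix of rank 1; reducing to Smith normal form yields diagonal entries (1).

Reading off H_k = ker ∂_k / im ∂_{k+1}:

  H_0: rank C_0 − rank ∂_1 = 8 − 7 = 1, and the invariant factors of ∂_1 are all 1, so H_0 ≅ Z.
  H_1: rank ker ∂_1 − rank ∂_2 = (10 − 7) − 1 = 2, and the invariant factors of ∂_2 are all 1, so H_1 ≅ Z^2.
  H_2: rank ker ∂_2 − rank ∂_3 = (1 − 1) − 0 = 0, and there is no ∂_3, so H_2 ≅ 0.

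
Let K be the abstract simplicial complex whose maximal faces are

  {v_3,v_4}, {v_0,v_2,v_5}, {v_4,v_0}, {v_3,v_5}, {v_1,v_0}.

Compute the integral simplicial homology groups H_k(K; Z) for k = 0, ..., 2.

Take the total order v_0 < v_1 < v_2 < v_3 < v_4 < v_5 on the vertex set. Then K (dimension 2) consists of the simplices:

  0-simplices (6): [v_0], [v_1], [v_2], [v_3], [v_4], [v_5]
  1-simplices (7): [v_0,v_1], [v_0,v_2], [v_0,v_4], [v_0,v_5], [v_2,v_5], [v_3,v_4], [v_3,v_5]
  2-simplices (1): [v_0,v_2,v_5]

giving chain groups C_0 ≅ Z^6, C_1 ≅ Z^7, C_2 ≅ Z^1.

∂_1: C_1 → C_0 maps an edge to its endpoints' difference, ∂[p,q] = q − p. For instance
  ∂[v_0,v_1] = [v_1] − [v_0].
This gives a 6×7 integer matrix of rank 5; reducing to Smith normal form yields diagonal entries (1,1,1,1,1).

∂_2: C_2 → C_1 acts by ∂[p,q,r] = [q,r] − [p,r] + [p,q]. For instance
  ∂[v_0,v_2,v_5] = [v_2,v_5] − [v_0,v_5] + [v_0,v_2].
As a 7×1 matrix over Z this has rank 1, with invariant factors (1).

Computing H_k = (kernel of ∂_k) / (image of ∂_{k+1}):

  H_0: rank C_0 − rank ∂_1 = 6 − 5 = 1, and the invariant factors of ∂_1 are all 1, so H_0 = Z.
  H_1: rank ker ∂_1 − rank ∂_2 = (7 − 5) − 1 = 1, and the invariant factors of ∂_2 are all 1, so H_1 = Z.
  H_2: rank ker ∂_2 − rank ∂_3 = (1 − 1) − 0 = 0, and there is no ∂_3, so H_2 = 0.

As a check, the Euler characteristic is 6 − 7 + 1 = 0, which agrees with 1 − 1 + 0 = 0.

H_0 ≅ Z,  H_1 ≅ Z,  H_2 = 0.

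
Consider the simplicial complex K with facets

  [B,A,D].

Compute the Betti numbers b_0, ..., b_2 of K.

Fix the vertex order A < B < D and write every simplex with vertices in increasing order. Then dim K = 2 and the simplices of K are:

  0-simplices (3): A, B, D
  1-simplices (3): AB, AD, BD
  2-simplices (1): ABD

so the chain groups are C_0 ≅ Z^3, C_1 ≅ Z^3, C_2 ≅ Z^1.

∂_1: C_1 → C_0 maps an edge to its endpoints' difference, ∂[p,q] = q − p. For instance
  ∂AB = B − A.
The resulting 3×3 matrix has rank 2, and its Smith normal form has invariant factors (1,1).

The boundary map ∂_2: C_2 → C_1 sends each 2-simplex [p,q,r] to [q,r] − [p,r] + [p,q]. For instance
  ∂ABD = BD − AD + AB.
As a 3×1 matrix over Z this has rank 1, with invariant factors (1).

Computing H_k = (kernel of ∂_k) / (image of ∂_{k+1}):

  H_0: rank C_0 − rank ∂_1 = 3 − 2 = 1, and the invariant factors of ∂_1 are all 1, so H_0 ≅ Z.
  H_1: rank ker ∂_1 − rank ∂_2 = (3 − 2) − 1 = 0, and the invariant factors of ∂_2 are all 1, so H_1 ≅ 0.
  H_2: rank ker ∂_2 − rank ∂_3 = (1 − 1) − 0 = 0, and there is no ∂_3, so H_2 ≅ 0.

Hence the Betti numbers are b_0 = 1, b_1 = 0, b_2 = 0.

b_0 = 1, b_1 = 0, b_2 = 0.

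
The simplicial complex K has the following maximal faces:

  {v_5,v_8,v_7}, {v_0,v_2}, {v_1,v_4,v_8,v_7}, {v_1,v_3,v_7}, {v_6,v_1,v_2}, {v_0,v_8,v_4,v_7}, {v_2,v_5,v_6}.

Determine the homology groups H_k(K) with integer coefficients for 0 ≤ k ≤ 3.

H_0 = Z,  H_1 = Z^2,  H_2 = 0,  H_3 = 0.

Take the total order v_0 < v_1 < v_2 < v_3 < v_4 < v_5 < v_6 < v_7 < v_8 on the vertex set. Then K (dimension 3) consists of the simplices:

  0-simplices (9): [v_0], [v_1], [v_2], [v_3], [v_4], [v_5], [v_6], [v_7], [v_8]
  1-simplices (19): (19 of them)
  2-simplices (11): (11 of them)
  3-simplices (2): [v_0,v_4,v_7,v_8], [v_1,v_4,v_7,v_8]

giving chain groups C_0 ≅ Z^9, C_1 ≅ Z^19, C_2 ≅ Z^11, C_3 ≅ Z^2.

∂_1: C_1 → C_0 maps an edge to its endpoints' difference, ∂[p,q] = q − p.
The resulting 9×19 matrix has rank 8, and its Smith normal form has invariant factors (1,1,1,1,1,1,1,1).

∂_2: C_2 → C_1 acts by ∂[p,q,r] = [q,r] − [p,r] + [p,q]. For instance
  ∂[v_1,v_4,v_8] = [v_4,v_8] − [v_1,v_8] + [v_1,v_4],
  ∂[v_0,v_4,v_7] = [v_4,v_7] − [v_0,v_7] + [v_0,v_4].
This gives a 19×11 integer matrix of rank 9; reducing to Smith normal form yields diagonal entries (1,1,1,1,1,1,1,1,1).

Boundary ∂_3: C_3 → C_2 sends each 3-simplex σ to the alternating sum Σ_i (−1)^i (σ with its i-th vertex removed). For instance
  ∂[v_0,v_4,v_7,v_8] = [v_4,v_7,v_8] − [v_0,v_7,v_8] + [v_0,v_4,v_8] − [v_0,v_4,v_7],
  ∂[v_1,v_4,v_7,v_8] = [v_4,v_7,v_8] − [v_1,v_7,v_8] + [v_1,v_4,v_8] − [v_1,v_4,v_7].
This gives a 11×2 integer matrix of rank 2; reducing to Smith normal form yields diagonal entries (1,1).

Computing H_k = (kernel of ∂_k) / (image of ∂_{k+1}):

  H_0: rank C_0 − rank ∂_1 = 9 − 8 = 1, and the invariant factors of ∂_1 are all 1, so H_0 ≅ Z.
  H_1: rank ker ∂_1 − rank ∂_2 = (19 − 8) − 9 = 2, and the invariant factors of ∂_2 are all 1, so H_1 ≅ Z^2.
  H_2: rank ker ∂_2 − rank ∂_3 = (11 − 9) − 2 = 0, and the invariant factors of ∂_3 are all 1, so H_2 ≅ 0.
  H_3: rank ker ∂_3 − rank ∂_4 = (2 − 2) − 0 = 0, and there is no ∂_4, so H_3 ≅ 0.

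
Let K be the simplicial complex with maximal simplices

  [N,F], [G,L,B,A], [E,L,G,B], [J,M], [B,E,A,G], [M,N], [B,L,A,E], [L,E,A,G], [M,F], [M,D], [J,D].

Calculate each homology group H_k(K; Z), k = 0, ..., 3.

H_0 ≅ Z^2,  H_1 ≅ Z^2,  H_2 = 0,  H_3 ≅ Z.

Take the total order A < B < D < E < F < G < J < L < M < N on the vertex set. Then K (dimension 3) consists of the simplices:

  0-simplices (10): A, B, D, E, F, G, J, L, M, N
  1-simplices (16): AB, AE, AG, AL, BE, BG, BL, DJ, DM, EG, EL, FM, FN, GL, JM, MN
  2-simplices (10): ABE, ABG, ABL, AEG, AEL, AGL, BEG, BEL, BGL, EGL
  3-simplices (5): ABEG, ABEL, ABGL, AEGL, BEGL

so the chain groups are C_0 ≅ Z^10, C_1 ≅ Z^16, C_2 ≅ Z^10, C_3 ≅ Z^5.

The boundary map ∂_1: C_1 → C_0 is given by ∂[p,q] = [q] − [p].
The resulting 10×16 matrix has rank 8, and its Smith normal form has invariant factors (1,1,1,1,1,1,1,1).

Boundary ∂_2: C_2 → C_1 sends each 2-simplex [p,q,r] to [q,r] − [p,r] + [p,q]. For instance
  ∂AEG = EG − AG + AE,
  ∂BEG = EG − BG + BE.
The 16×10 boundary matrix has rank 6 and Smith normal form diag(1,1,1,1,1,1).

Boundary ∂_3: C_3 → C_2 sends each 3-simplex σ to the alternating sum Σ_i (−1)^i (σ with its i-th vertex removed). For instance
  ∂ABEG = BEG − AEG + ABG − ABE,
  ∂BEGL = EGL − BGL + BEL − BEG.
The 10×5 boundary matrix has rank 4 and Smith normal form diag(1,1,1,1).

Computing H_k = (kernel of ∂_k) / (image of ∂_{k+1}):

  H_0: rank C_0 − rank ∂_1 = 10 − 8 = 2, and the invariant factors of ∂_1 are all 1, so H_0 = Z^2.
  H_1: rank ker ∂_1 − rank ∂_2 = (16 − 8) − 6 = 2, and the invariant factors of ∂_2 are all 1, so H_1 = Z^2.
  H_2: rank ker ∂_2 − rank ∂_3 = (10 − 6) − 4 = 0, and the invariant factors of ∂_3 are all 1, so H_2 = 0.
  H_3: rank ker ∂_3 − rank ∂_4 = (5 − 4) − 0 = 1, and there is no ∂_4, so H_3 = Z.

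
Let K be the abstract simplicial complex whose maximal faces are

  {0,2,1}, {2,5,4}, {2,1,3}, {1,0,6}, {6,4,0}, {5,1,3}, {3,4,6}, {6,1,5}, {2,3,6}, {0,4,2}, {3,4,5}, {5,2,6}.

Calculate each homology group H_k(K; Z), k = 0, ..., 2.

K has 7 vertices, 18 edges, 12 triangles.
rank ∂_0 = 0, rank ∂_1 = 6 ⇒ b_0 = 7 − 0 − 6 = 1; all invariant factors of ∂_1 are 1 so no torsion. So H_0 ≅ Z.
rank ∂_1 = 6, rank ∂_2 = 12 ⇒ b_1 = 18 − 6 − 12 = 0; ∂_2 has invariant factor(s) [2] giving torsion. So H_1 ≅ Z/2Z.
rank ∂_2 = 12, rank ∂_3 = 0 ⇒ b_2 = 12 − 12 − 0 = 0. So H_2 ≅ 0.

H_0 ≅ Z,  H_1 ≅ Z/2Z,  H_2 = 0.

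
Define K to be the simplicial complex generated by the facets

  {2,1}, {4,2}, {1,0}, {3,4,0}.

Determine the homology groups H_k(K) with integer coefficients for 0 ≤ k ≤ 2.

Fix the vertex order 0 < 1 < 2 < 3 < 4 and write every simplex with vertices in increasing order. Then dim K = 2 and the simplices of K are:

  0-simplices (5): [0], [1], [2], [3], [4]
  1-simplices (6): [0,1], [0,3], [0,4], [1,2], [2,4], [3,4]
  2-simplices (1): [0,3,4]

giving chain groups C_0 ≅ Z^5, C_1 ≅ Z^6, C_2 ≅ Z^1.

∂_1: C_1 → C_0 maps an edge to its endpoints' difference, ∂[p,q] = q − p.
The 5×6 boundary matrix has rank 4 and Smith normal form diag(1,1,1,1).

Boundary ∂_2: C_2 → C_1 acts by ∂[p,q,r] = [q,r] − [p,r] + [p,q]. For instance
  ∂[0,3,4] = [3,4] − [0,4] + [0,3].
The resulting 6×1 matrix has rank 1, and its Smith normal form has invariant factors (1).

From H_k ≅ ker(∂_k) / im(∂_{k+1}) we obtain:

  H_0: rank C_0 − rank ∂_1 = 5 − 4 = 1, and the invariant factors of ∂_1 are all 1, so H_0 = Z.
  H_1: rank ker ∂_1 − rank ∂_2 = (6 − 4) − 1 = 1, and the invariant factors of ∂_2 are all 1, so H_1 = Z.
  H_2: rank ker ∂_2 − rank ∂_3 = (1 − 1) − 0 = 0, and there is no ∂_3, so H_2 = 0.

As a check, the Euler characteristic is 5 − 6 + 1 = 0, which agrees with 1 − 1 + 0 = 0.

H_0 = Z,  H_1 = Z,  H_2 = 0.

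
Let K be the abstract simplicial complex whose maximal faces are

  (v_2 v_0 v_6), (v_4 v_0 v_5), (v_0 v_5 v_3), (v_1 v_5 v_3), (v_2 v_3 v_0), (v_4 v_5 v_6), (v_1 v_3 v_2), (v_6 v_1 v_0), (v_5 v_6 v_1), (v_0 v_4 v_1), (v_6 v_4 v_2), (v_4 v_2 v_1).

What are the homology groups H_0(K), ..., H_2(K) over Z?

We work with the vertex ordering v_0 < v_1 < v_2 < v_3 < v_4 < v_5 < v_6. The simplices of K, each written with vertices in increasing order, are:

  0-simplices (7): [v_0], [v_1], [v_2], [v_3], [v_4], [v_5], [v_6]
  1-simplices (18): (18 of them)
  2-simplices (12): (12 of them)

so the chain groups are C_0 ≅ Z^7, C_1 ≅ Z^18, C_2 ≅ Z^12.

∂_1: C_1 → C_0 is given by ∂[p,q] = [q] − [p]. For instance
  ∂[v_3,v_5] = [v_5] − [v_3].
The resulting 7×18 matrix has rank 6, and its Smith normal form has invariant factors (1,1,1,1,1,1).

Boundary ∂_2: C_2 → C_1 acts by ∂[p,q,r] = [q,r] − [p,r] + [p,q]. For instance
  ∂[v_0,v_3,v_5] = [v_3,v_5] − [v_0,v_5] + [v_0,v_3],
  ∂[v_1,v_2,v_3] = [v_2,v_3] − [v_1,v_3] + [v_1,v_2].
The 18×12 boundary matrix has rank 12 and Smith normal form diag(1,1,1,1,1,1,1,1,1,1,1,2).

Computing H_k = (kernel of ∂_k) / (image of ∂_{k+1}):

  H_0: rank C_0 − rank ∂_1 = 7 − 6 = 1, and the invariant factors of ∂_1 are all 1, so H_0 ≅ Z.
  H_1: rank ker ∂_1 − rank ∂_2 = (18 − 6) − 12 = 0, and ∂_2 has invariant factor 2 > 1, so H_1 ≅ Z/2Z.
  H_2: rank ker ∂_2 − rank ∂_3 = (12 − 12) − 0 = 0, and there is no ∂_3, so H_2 ≅ 0.

As a check, the Euler characteristic is 7 − 18 + 12 = 1, which agrees with 1 − 0 + 0 = 1.

H_0 ≅ Z,  H_1 ≅ Z/2Z,  H_2 = 0.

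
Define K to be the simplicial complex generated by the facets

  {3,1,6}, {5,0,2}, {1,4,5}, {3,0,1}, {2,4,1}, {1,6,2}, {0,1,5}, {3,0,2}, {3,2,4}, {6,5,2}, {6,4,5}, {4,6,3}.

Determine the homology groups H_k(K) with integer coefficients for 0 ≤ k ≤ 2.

Order the vertices as 0 < 1 < 2 < 3 < 4 < 5 < 6. Listing each simplex with vertices in this order, K has dimension 2 with simplices:

  0-simplices (7): [0], [1], [2], [3], [4], [5], [6]
  1-simplices (18): [0,1], [0,2], [0,3], [0,5], [1,2], [1,3], [1,4], [1,5], [1,6], [2,3], [2,4], [2,5], [2,6], [3,4], [3,6], [4,5], [4,6], [5,6]
  2-simplices (12): [0,1,3], [0,1,5], [0,2,3], [0,2,5], [1,2,4], [1,2,6], [1,3,6], [1,4,5], [2,3,4], [2,5,6], [3,4,6], [4,5,6]

giving chain groups C_0 ≅ Z^7, C_1 ≅ Z^18, C_2 ≅ Z^12.

Boundary ∂_1: C_1 → C_0 sends each edge [p,q] (with p < q) to q − p.
The 7×18 boundary matrix has rank 6 and Smith normal form diag(1,1,1,1,1,1).

Boundary ∂_2: C_2 → C_1 maps a triangle to the signed sum of its edges. For instance
  ∂[1,2,4] = [2,4] − [1,4] + [1,2],
  ∂[0,2,5] = [2,5] − [0,5] + [0,2].
As a 18×12 matrix over Z this has rank 12, with invariant factors (1,1,1,1,1,1,1,1,1,1,1,2).

Reading off H_k = ker ∂_k / im ∂_{k+1}:

  H_0: rank C_0 − rank ∂_1 = 7 − 6 = 1, and the invariant factors of ∂_1 are all 1, so H_0 = Z.
  H_1: rank ker ∂_1 − rank ∂_2 = (18 − 6) − 12 = 0, and ∂_2 has invariant factor 2 > 1, so H_1 = Z/2.
  H_2: rank ker ∂_2 − rank ∂_3 = (12 − 12) − 0 = 0, and there is no ∂_3, so H_2 = 0.

As a check, the Euler characteristic is 7 − 18 + 12 = 1, which agrees with 1 − 0 + 0 = 1.

H_0 ≅ Z,  H_1 ≅ Z/2,  H_2 = 0.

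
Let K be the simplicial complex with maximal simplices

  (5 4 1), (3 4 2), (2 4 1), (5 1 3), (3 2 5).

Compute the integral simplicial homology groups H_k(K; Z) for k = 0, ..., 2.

Order the vertices as 1 < 2 < 3 < 4 < 5. Listing each simplex with vertices in this order, K has dimension 2 with simplices:

  0-simplices (5): [1], [2], [3], [4], [5]
  1-simplices (10): [1,2], [1,3], [1,4], [1,5], [2,3], [2,4], [2,5], [3,4], [3,5], [4,5]
  2-simplices (5): [1,2,4], [1,3,5], [1,4,5], [2,3,4], [2,3,5]

so the chain groups are C_0 ≅ Z^5, C_1 ≅ Z^10, C_2 ≅ Z^5.

The boundary map ∂_1: C_1 → C_0 maps an edge to its endpoints' difference, ∂[p,q] = q − p. For instance
  ∂[4,5] = [5] − [4].
As a 5×10 matrix over Z this has rank 4, with invariant factors (1,1,1,1).

The boundary map ∂_2: C_2 → C_1 maps a triangle to the signed sum of its edges. For instance
  ∂[1,4,5] = [4,5] − [1,5] + [1,4],
  ∂[2,3,5] = [3,5] − [2,5] + [2,3].
The resulting 10×5 matrix has rank 5, and its Smith normal form has invariant factors (1,1,1,1,1).

From H_k ≅ ker(∂_k) / im(∂_{k+1}) we obtain:

  H_0: rank C_0 − rank ∂_1 = 5 − 4 = 1, and the invariant factors of ∂_1 are all 1, so H_0 = Z.
  H_1: rank ker ∂_1 − rank ∂_2 = (10 − 4) − 5 = 1, and the invariant factors of ∂_2 are all 1, so H_1 = Z.
  H_2: rank ker ∂_2 − rank ∂_3 = (5 − 5) − 0 = 0, and there is no ∂_3, so H_2 = 0.

H_0 ≅ Z,  H_1 ≅ Z,  H_2 = 0.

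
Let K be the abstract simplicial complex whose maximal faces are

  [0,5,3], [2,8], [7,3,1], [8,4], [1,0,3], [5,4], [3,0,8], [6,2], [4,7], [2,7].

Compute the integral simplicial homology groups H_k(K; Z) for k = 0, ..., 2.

Take the total order 0 < 1 < 2 < 3 < 4 < 5 < 6 < 7 < 8 on the vertex set. Then K (dimension 2) consists of the simplices:

  0-simplices (9): [0], [1], [2], [3], [4], [5], [6], [7], [8]
  1-simplices (15): [0,1], [0,3], [0,5], [0,8], [1,3], [1,7], [2,6], [2,7], [2,8], [3,5], [3,7], [3,8], [4,5], [4,7], [4,8]
  2-simplices (4): [0,1,3], [0,3,5], [0,3,8], [1,3,7]

so the chain groups are C_0 ≅ Z^9, C_1 ≅ Z^15, C_2 ≅ Z^4.

∂_1: C_1 → C_0 sends each edge [p,q] (with p < q) to q − p. For instance
  ∂[3,5] = [5] − [3].
As a 9×15 matrix over Z this has rank 8, with invariant factors (1,1,1,1,1,1,1,1).

The boundary map ∂_2: C_2 → C_1 acts by ∂[p,q,r] = [q,r] − [p,r] + [p,q]. For instance
  ∂[0,3,5] = [3,5] − [0,5] + [0,3],
  ∂[1,3,7] = [3,7] − [1,7] + [1,3].
The resulting 15×4 matrix has rank 4, and its Smith normal form has invariant factors (1,1,1,1).

Now H_k = ker ∂_k / im ∂_{k+1}, so:

  H_0: rank C_0 − rank ∂_1 = 9 − 8 = 1, and the invariant factors of ∂_1 are all 1, so H_0 = Z.
  H_1: rank ker ∂_1 − rank ∂_2 = (15 − 8) − 4 = 3, and the invariant factors of ∂_2 are all 1, so H_1 = Z^3.
  H_2: rank ker ∂_2 − rank ∂_3 = (4 − 4) − 0 = 0, and there is no ∂_3, so H_2 = 0.

As a check, the Euler characteristic is 9 − 15 + 4 = -2, which agrees with 1 − 3 + 0 = -2.

H_0 = Z,  H_1 = Z^3,  H_2 = 0.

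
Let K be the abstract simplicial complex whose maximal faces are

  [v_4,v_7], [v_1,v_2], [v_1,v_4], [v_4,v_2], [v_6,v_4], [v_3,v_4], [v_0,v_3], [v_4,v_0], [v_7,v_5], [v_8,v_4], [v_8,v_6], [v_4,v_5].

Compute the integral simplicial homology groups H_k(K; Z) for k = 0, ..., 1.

K has 9 vertices, 12 edges.
rank ∂_0 = 0, rank ∂_1 = 8 ⇒ b_0 = 9 − 0 − 8 = 1; all invariant factors of ∂_1 are 1 so no torsion. So H_0 = Z.
rank ∂_1 = 8, rank ∂_2 = 0 ⇒ b_1 = 12 − 8 − 0 = 4. So H_1 = Z^4.

H_0 ≅ Z,  H_1 ≅ Z^4.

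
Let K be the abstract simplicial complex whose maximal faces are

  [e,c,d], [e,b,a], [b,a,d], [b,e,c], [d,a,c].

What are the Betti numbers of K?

We work with the vertex ordering a < b < c < d < e. The simplices of K, each written with vertices in increasing order, are:

  0-simplices (5): a, b, c, d, e
  1-simplices (10): ab, ac, ad, ae, bc, bd, be, cd, ce, de
  2-simplices (5): abd, abe, acd, bce, cde

giving chain groups C_0 ≅ Z^5, C_1 ≅ Z^10, C_2 ≅ Z^5.

Boundary ∂_1: C_1 → C_0 sends each edge [p,q] (with p < q) to q − p. For instance
  ∂de = e − d.
This gives a 5×10 integer matrix of rank 4; reducing to Smith normal form yields diagonal entries (1,1,1,1).

The boundary map ∂_2: C_2 → C_1 maps a triangle to the signed sum of its edges. For instance
  ∂abd = bd − ad + ab,
  ∂bce = ce − be + bc.
As a 10×5 matrix over Z this has rank 5, with invariant factors (1,1,1,1,1).

Now H_k = ker ∂_k / im ∂_{k+1}, so:

  H_0: rank C_0 − rank ∂_1 = 5 − 4 = 1, and the invariant factors of ∂_1 are all 1, so H_0 ≅ Z.
  H_1: rank ker ∂_1 − rank ∂_2 = (10 − 4) − 5 = 1, and the invariant factors of ∂_2 are all 1, so H_1 ≅ Z.
  H_2: rank ker ∂_2 − rank ∂_3 = (5 − 5) − 0 = 0, and there is no ∂_3, so H_2 ≅ 0.

Hence the Betti numbers are b_0 = 1, b_1 = 1, b_2 = 0.

b_0 = 1, b_1 = 1, b_2 = 0.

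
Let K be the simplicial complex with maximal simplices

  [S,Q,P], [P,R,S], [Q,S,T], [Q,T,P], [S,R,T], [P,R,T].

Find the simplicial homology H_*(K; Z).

H_0 = Z,  H_1 = 0,  H_2 = Z.

Order the vertices as P < Q < R < S < T. Listing each simplex with vertices in this order, K has dimension 2 with simplices:

  0-simplices (5): P, Q, R, S, T
  1-simplices (9): PQ, PR, PS, PT, QS, QT, RS, RT, ST
  2-simplices (6): PQS, PQT, PRS, PRT, QST, RST

Hence C_0 ≅ Z^5, C_1 ≅ Z^9, C_2 ≅ Z^6.

Boundary ∂_1: C_1 → C_0 is given by ∂[p,q] = [q] − [p]. For instance
  ∂QT = T − Q.
This gives a 5×9 integer matrix of rank 4; reducing to Smith normal form yields diagonal entries (1,1,1,1).

Boundary ∂_2: C_2 → C_1 acts by ∂[p,q,r] = [q,r] − [p,r] + [p,q]. For instance
  ∂RST = ST − RT + RS,
  ∂PRT = RT − PT + PR.
The resulting 9×6 matrix has rank 5, and its Smith normal form has invariant factors (1,1,1,1,1).

From H_k ≅ ker(∂_k) / im(∂_{k+1}) we obtain:

  H_0: rank C_0 − rank ∂_1 = 5 − 4 = 1, and the invariant factors of ∂_1 are all 1, so H_0 = Z.
  H_1: rank ker ∂_1 − rank ∂_2 = (9 − 4) − 5 = 0, and the invariant factors of ∂_2 are all 1, so H_1 = 0.
  H_2: rank ker ∂_2 − rank ∂_3 = (6 − 5) − 0 = 1, and there is no ∂_3, so H_2 = Z.

As a check, the Euler characteristic is 5 − 9 + 6 = 2, which agrees with 1 − 0 + 1 = 2.
(K is a triangulation of the 2-sphere S^2.)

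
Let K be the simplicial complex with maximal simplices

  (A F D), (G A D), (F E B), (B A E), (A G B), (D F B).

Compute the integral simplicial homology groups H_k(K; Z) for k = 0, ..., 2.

H_0 = Z,  H_1 = Z,  H_2 = 0.

Take the total order A < B < D < E < F < G on the vertex set. Then K (dimension 2) consists of the simplices:

  0-simplices (6): A, B, D, E, F, G
  1-simplices (12): AB, AD, AE, AF, AG, BD, BE, BF, BG, DF, DG, EF
  2-simplices (6): ABE, ABG, ADF, ADG, BDF, BEF

so the chain groups are C_0 ≅ Z^6, C_1 ≅ Z^12, C_2 ≅ Z^6.

Boundary ∂_1: C_1 → C_0 sends each edge [p,q] (with p < q) to q − p. For instance
  ∂BF = F − B.
As a 6×12 matrix over Z this has rank 5, with invariant factors (1,1,1,1,1).

Boundary ∂_2: C_2 → C_1 acts by ∂[p,q,r] = [q,r] − [p,r] + [p,q]. For instance
  ∂ADG = DG − AG + AD,
  ∂ADF = DF − AF + AD.
As a 12×6 matrix over Z this has rank 6, with invariant factors (1,1,1,1,1,1).

Computing H_k = (kernel of ∂_k) / (image of ∂_{k+1}):

  H_0: rank C_0 − rank ∂_1 = 6 − 5 = 1, and the invariant factors of ∂_1 are all 1, so H_0 = Z.
  H_1: rank ker ∂_1 − rank ∂_2 = (12 − 5) − 6 = 1, and the invariant factors of ∂_2 are all 1, so H_1 = Z.
  H_2: rank ker ∂_2 − rank ∂_3 = (6 − 6) − 0 = 0, and there is no ∂_3, so H_2 = 0.

As a check, the Euler characteristic is 6 − 12 + 6 = 0, which agrees with 1 − 1 + 0 = 0.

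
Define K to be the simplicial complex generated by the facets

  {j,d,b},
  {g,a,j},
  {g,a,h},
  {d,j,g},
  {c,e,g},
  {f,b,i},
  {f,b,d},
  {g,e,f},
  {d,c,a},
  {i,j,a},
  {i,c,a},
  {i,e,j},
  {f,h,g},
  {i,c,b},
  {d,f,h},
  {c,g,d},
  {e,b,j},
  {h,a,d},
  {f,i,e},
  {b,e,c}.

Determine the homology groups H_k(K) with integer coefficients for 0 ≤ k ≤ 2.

H_0 ≅ Z,  H_1 ≅ Z ⊕ Z/2,  H_2 = 0.

We work with the vertex ordering a < b < c < d < e < f < g < h < i < j. The simplices of K, each written with vertices in increasing order, are:

  0-simplices (10): a, b, c, d, e, f, g, h, i, j
  1-simplices (30): ac, ad, ag, ah, ai, aj, bc, bd, be, bf, bi, bj, cd, ce, cg, ci, df, dg, dh, dj, ef, eg, ei, ej, fg, fh, fi, gh, gj, ij
  2-simplices (20): acd, aci, adh, agh, agj, aij, bce, bci, bdf, bdj, bej, bfi, cdg, ceg, dfh, dgj, efg, efi, eij, fgh

so the chain groups are C_0 ≅ Z^10, C_1 ≅ Z^30, C_2 ≅ Z^20.

∂_1: C_1 → C_0 is given by ∂[p,q] = [q] − [p].
This gives a 10×30 integer matrix of rank 9; reducing to Smith normal form yields diagonal entries (1,1,1,1,1,1,1,1,1).

The boundary map ∂_2: C_2 → C_1 acts by ∂[p,q,r] = [q,r] − [p,r] + [p,q]. For instance
  ∂efi = fi − ei + ef,
  ∂adh = dh − ah + ad.
This gives a 30×20 integer matrix of rank 20; reducing to Smith normal form yields diagonal entries (1,1,1,1,1,1,1,1,1,1,1,1,1,1,1,1,1,1,1,2).

From H_k ≅ ker(∂_k) / im(∂_{k+1}) we obtain:

  H_0: rank C_0 − rank ∂_1 = 10 − 9 = 1, and the invariant factors of ∂_1 are all 1, so H_0 = Z.
  H_1: rank ker ∂_1 − rank ∂_2 = (30 − 9) − 20 = 1, and ∂_2 has invariant factor 2 > 1, so H_1 = Z ⊕ Z/2.
  H_2: rank ker ∂_2 − rank ∂_3 = (20 − 20) − 0 = 0, and there is no ∂_3, so H_2 = 0.

(K is a triangulation of the Klein bottle.)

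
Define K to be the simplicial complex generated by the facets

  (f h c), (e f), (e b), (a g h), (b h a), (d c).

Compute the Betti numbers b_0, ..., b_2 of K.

b_0 = 1, b_1 = 1, b_2 = 0.

We work with the vertex ordering a < b < c < d < e < f < g < h. The simplices of K, each written with vertices in increasing order, are:

  0-simplices (8): a, b, c, d, e, f, g, h
  1-simplices (11): ab, ag, ah, be, bh, cd, cf, ch, ef, fh, gh
  2-simplices (3): abh, agh, cfh

Hence C_0 ≅ Z^8, C_1 ≅ Z^11, C_2 ≅ Z^3.

The boundary map ∂_1: C_1 → C_0 is given by ∂[p,q] = [q] − [p].
As a 8×11 matrix over Z this has rank 7, with invariant factors (1,1,1,1,1,1,1).

The boundary map ∂_2: C_2 → C_1 acts by ∂[p,q,r] = [q,r] − [p,r] + [p,q]. For instance
  ∂agh = gh − ah + ag,
  ∂cfh = fh − ch + cf.
The 11×3 boundary matrix has rank 3 and Smith normal form diag(1,1,1).

Reading off H_k = ker ∂_k / im ∂_{k+1}:

  H_0: rank C_0 − rank ∂_1 = 8 − 7 = 1, and the invariant factors of ∂_1 are all 1, so H_0 = Z.
  H_1: rank ker ∂_1 − rank ∂_2 = (11 − 7) − 3 = 1, and the invariant factors of ∂_2 are all 1, so H_1 = Z.
  H_2: rank ker ∂_2 − rank ∂_3 = (3 − 3) − 0 = 0, and there is no ∂_3, so H_2 = 0.

Hence the Betti numbers are b_0 = 1, b_1 = 1, b_2 = 0.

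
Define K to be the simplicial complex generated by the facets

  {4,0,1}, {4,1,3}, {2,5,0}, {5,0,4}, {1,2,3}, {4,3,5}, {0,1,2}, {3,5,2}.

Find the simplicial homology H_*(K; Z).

H_0 ≅ Z,  H_1 = 0,  H_2 ≅ Z.

We work with the vertex ordering 0 < 1 < 2 < 3 < 4 < 5. The simplices of K, each written with vertices in increasing order, are:

  0-simplices (6): [0], [1], [2], [3], [4], [5]
  1-simplices (12): [0,1], [0,2], [0,4], [0,5], [1,2], [1,3], [1,4], [2,3], [2,5], [3,4], [3,5], [4,5]
  2-simplices (8): [0,1,2], [0,1,4], [0,2,5], [0,4,5], [1,2,3], [1,3,4], [2,3,5], [3,4,5]

giving chain groups C_0 ≅ Z^6, C_1 ≅ Z^12, C_2 ≅ Z^8.

The boundary map ∂_1: C_1 → C_0 maps an edge to its endpoints' difference, ∂[p,q] = q − p.
The 6×12 boundary matrix has rank 5 and Smith normal form diag(1,1,1,1,1).

Boundary ∂_2: C_2 → C_1 acts by ∂[p,q,r] = [q,r] − [p,r] + [p,q]. For instance
  ∂[0,4,5] = [4,5] − [0,5] + [0,4],
  ∂[3,4,5] = [4,5] − [3,5] + [3,4].
The 12×8 boundary matrix has rank 7 and Smith normal form diag(1,1,1,1,1,1,1).

Reading off H_k = ker ∂_k / im ∂_{k+1}:

  H_0: rank C_0 − rank ∂_1 = 6 − 5 = 1, and the invariant factors of ∂_1 are all 1, so H_0 ≅ Z.
  H_1: rank ker ∂_1 − rank ∂_2 = (12 − 5) − 7 = 0, and the invariant factors of ∂_2 are all 1, so H_1 ≅ 0.
  H_2: rank ker ∂_2 − rank ∂_3 = (8 − 7) − 0 = 1, and there is no ∂_3, so H_2 ≅ Z.

As a check, the Euler characteristic is 6 − 12 + 8 = 2, which agrees with 1 − 0 + 1 = 2.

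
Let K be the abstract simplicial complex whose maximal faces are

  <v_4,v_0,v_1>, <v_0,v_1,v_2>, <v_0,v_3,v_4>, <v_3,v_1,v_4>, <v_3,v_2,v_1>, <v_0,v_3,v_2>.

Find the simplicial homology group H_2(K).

Take the total order v_0 < v_1 < v_2 < v_3 < v_4 on the vertex set. Then K (dimension 2) consists of the simplices:

  0-simplices (5): [v_0], [v_1], [v_2], [v_3], [v_4]
  1-simplices (9): [v_0,v_1], [v_0,v_2], [v_0,v_3], [v_0,v_4], [v_1,v_2], [v_1,v_3], [v_1,v_4], [v_2,v_3], [v_3,v_4]
  2-simplices (6): [v_0,v_1,v_2], [v_0,v_1,v_4], [v_0,v_2,v_3], [v_0,v_3,v_4], [v_1,v_2,v_3], [v_1,v_3,v_4]

so the chain groups are C_0 ≅ Z^5, C_1 ≅ Z^9, C_2 ≅ Z^6.

The boundary map ∂_1: C_1 → C_0 sends each edge [p,q] (with p < q) to q − p. For instance
  ∂[v_2,v_3] = [v_3] − [v_2].
This gives a 5×9 integer matrix of rank 4; reducing to Smith normal form yields diagonal entries (1,1,1,1).

∂_2: C_2 → C_1 acts by ∂[p,q,r] = [q,r] − [p,r] + [p,q]. For instance
  ∂[v_1,v_2,v_3] = [v_2,v_3] − [v_1,v_3] + [v_1,v_2],
  ∂[v_0,v_3,v_4] = [v_3,v_4] − [v_0,v_4] + [v_0,v_3].
As a 9×6 matrix over Z this has rank 5, with invariant factors (1,1,1,1,1).

Computing H_k = (kernel of ∂_k) / (image of ∂_{k+1}):

  H_2: rank ker ∂_2 − rank ∂_3 = (6 − 5) − 0 = 1, and there is no ∂_3, so H_2 = Z.

H_2 = Z.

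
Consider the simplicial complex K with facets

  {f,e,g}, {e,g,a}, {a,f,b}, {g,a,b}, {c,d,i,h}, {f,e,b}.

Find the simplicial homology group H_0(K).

Fix the vertex order a < b < c < d < e < f < g < h < i and write every simplex with vertices in increasing order. Then dim K = 3 and the simplices of K are:

  0-simplices (9): a, b, c, d, e, f, g, h, i
  1-simplices (16): ab, ae, af, ag, be, bf, bg, cd, ch, ci, dh, di, ef, eg, fg, hi
  2-simplices (9): abf, abg, aeg, bef, cdh, cdi, chi, dhi, efg
  3-simplices (1): cdhi

so the chain groups are C_0 ≅ Z^9, C_1 ≅ Z^16, C_2 ≅ Z^9, C_3 ≅ Z^1.

Boundary ∂_1: C_1 → C_0 maps an edge to its endpoints' difference, ∂[p,q] = q − p. For instance
  ∂ae = e − a.
The 9×16 boundary matrix has rank 7 and Smith normal form diag(1,1,1,1,1,1,1).

Boundary ∂_2: C_2 → C_1 maps a triangle to the signed sum of its edges. For instance
  ∂aeg = eg − ag + ae,
  ∂dhi = hi − di + dh.
The 16×9 boundary matrix has rank 8 and Smith normal form diag(1,1,1,1,1,1,1,1).

The boundary map ∂_3: C_3 → C_2 sends each 3-simplex σ to the alternating sum Σ_i (−1)^i (σ with its i-th vertex removed). For instance
  ∂cdhi = dhi − chi + cdi − cdh.
The 9×1 boundary matrix has rank 1 and Smith normal form diag(1).

From H_k ≅ ker(∂_k) / im(∂_{k+1}) we obtain:

  H_0: rank C_0 − rank ∂_1 = 9 − 7 = 2, and the invariant factors of ∂_1 are all 1, so H_0 = Z^2.

H_0 ≅ Z^2.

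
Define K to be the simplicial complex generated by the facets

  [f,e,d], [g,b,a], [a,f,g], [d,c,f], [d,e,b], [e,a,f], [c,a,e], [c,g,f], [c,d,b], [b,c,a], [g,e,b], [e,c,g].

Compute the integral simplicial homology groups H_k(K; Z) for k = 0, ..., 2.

Take the total order a < b < c < d < e < f < g on the vertex set. Then K (dimension 2) consists of the simplices:

  0-simplices (7): a, b, c, d, e, f, g
  1-simplices (18): ab, ac, ae, af, ag, bc, bd, be, bg, cd, ce, cf, cg, de, df, ef, eg, fg
  2-simplices (12): abc, abg, ace, aef, afg, bcd, bde, beg, cdf, ceg, cfg, def

so the chain groups are C_0 ≅ Z^7, C_1 ≅ Z^18, C_2 ≅ Z^12.

The boundary map ∂_1: C_1 → C_0 sends each edge [p,q] (with p < q) to q − p.
As a 7×18 matrix over Z this has rank 6, with invariant factors (1,1,1,1,1,1).

The boundary map ∂_2: C_2 → C_1 maps a triangle to the signed sum of its edges. For instance
  ∂ace = ce − ae + ac,
  ∂bcd = cd − bd + bc.
The resulting 18×12 matrix has rank 12, and its Smith normal form has invariant factors (1,1,1,1,1,1,1,1,1,1,1,2).

Reading off H_k = ker ∂_k / im ∂_{k+1}:

  H_0: rank C_0 − rank ∂_1 = 7 − 6 = 1, and the invariant factors of ∂_1 are all 1, so H_0 ≅ Z.
  H_1: rank ker ∂_1 − rank ∂_2 = (18 − 6) − 12 = 0, and ∂_2 has invariant factor 2 > 1, so H_1 ≅ Z/2Z.
  H_2: rank ker ∂_2 − rank ∂_3 = (12 − 12) − 0 = 0, and there is no ∂_3, so H_2 ≅ 0.

H_0 ≅ Z,  H_1 ≅ Z/2Z,  H_2 = 0.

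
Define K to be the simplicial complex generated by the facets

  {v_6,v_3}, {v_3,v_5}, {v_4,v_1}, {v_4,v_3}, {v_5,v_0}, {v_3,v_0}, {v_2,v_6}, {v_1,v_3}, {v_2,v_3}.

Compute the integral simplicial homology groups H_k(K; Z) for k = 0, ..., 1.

H_0 ≅ Z,  H_1 ≅ Z^3.

Order the vertices as v_0 < v_1 < v_2 < v_3 < v_4 < v_5 < v_6. Listing each simplex with vertices in this order, K has dimension 1 with simplices:

  0-simplices (7): [v_0], [v_1], [v_2], [v_3], [v_4], [v_5], [v_6]
  1-simplices (9): [v_0,v_3], [v_0,v_5], [v_1,v_3], [v_1,v_4], [v_2,v_3], [v_2,v_6], [v_3,v_4], [v_3,v_5], [v_3,v_6]

Hence C_0 ≅ Z^7, C_1 ≅ Z^9.

∂_1: C_1 → C_0 sends each edge [p,q] (with p < q) to q − p. For instance
  ∂[v_0,v_5] = [v_5] − [v_0].
As a 7×9 matrix over Z this has rank 6, with invariant factors (1,1,1,1,1,1).

Computing H_k = (kernel of ∂_k) / (image of ∂_{k+1}):

  H_0: rank C_0 − rank ∂_1 = 7 − 6 = 1, and the invariant factors of ∂_1 are all 1, so H_0 = Z.
  H_1: rank ker ∂_1 − rank ∂_2 = (9 − 6) − 0 = 3, and there is no ∂_2, so H_1 = Z^3.

As a check, the Euler characteristic is 7 − 9 = -2, which agrees with 1 − 3 = -2.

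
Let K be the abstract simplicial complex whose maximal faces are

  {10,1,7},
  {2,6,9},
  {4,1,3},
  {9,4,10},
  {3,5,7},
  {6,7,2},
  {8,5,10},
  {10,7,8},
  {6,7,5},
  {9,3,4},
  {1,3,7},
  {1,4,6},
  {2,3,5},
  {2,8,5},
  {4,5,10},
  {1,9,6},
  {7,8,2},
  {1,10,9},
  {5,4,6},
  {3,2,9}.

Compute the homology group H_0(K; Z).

Take the total order 1 < 2 < 3 < 4 < 5 < 6 < 7 < 8 < 9 < 10 on the vertex set. Then K (dimension 2) consists of the simplices:

  0-simplices (10): [1], [2], [3], [4], [5], [6], [7], [8], [9], [10]
  1-simplices (30): (30 of them)
  2-simplices (20): (20 of them)

so the chain groups are C_0 ≅ Z^10, C_1 ≅ Z^30, C_2 ≅ Z^20.

∂_1: C_1 → C_0 sends each edge [p,q] (with p < q) to q − p. For instance
  ∂[2,7] = [7] − [2].
As a 10×30 matrix over Z this has rank 9, with invariant factors (1,1,1,1,1,1,1,1,1).

Boundary ∂_2: C_2 → C_1 sends each 2-simplex [p,q,r] to [q,r] − [p,r] + [p,q]. For instance
  ∂[4,5,6] = [5,6] − [4,6] + [4,5],
  ∂[3,4,9] = [4,9] − [3,9] + [3,4].
The 30×20 boundary matrix has rank 20 and Smith normal form diag(1,1,1,1,1,1,1,1,1,1,1,1,1,1,1,1,1,1,1,2).

From H_k ≅ ker(∂_k) / im(∂_{k+1}) we obtain:

  H_0: rank C_0 − rank ∂_1 = 10 − 9 = 1, and the invariant factors of ∂_1 are all 1, so H_0 ≅ Z.

H_0 = Z.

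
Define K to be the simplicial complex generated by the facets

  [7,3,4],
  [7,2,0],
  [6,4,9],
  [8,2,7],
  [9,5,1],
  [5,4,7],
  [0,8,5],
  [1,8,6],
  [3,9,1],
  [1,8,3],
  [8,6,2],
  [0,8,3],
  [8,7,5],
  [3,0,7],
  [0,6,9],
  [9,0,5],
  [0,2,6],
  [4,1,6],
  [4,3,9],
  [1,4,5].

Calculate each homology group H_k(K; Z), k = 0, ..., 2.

Take the total order 0 < 1 < 2 < 3 < 4 < 5 < 6 < 7 < 8 < 9 on the vertex set. Then K (dimension 2) consists of the simplices:

  0-simplices (10): [0], [1], [2], [3], [4], [5], [6], [7], [8], [9]
  1-simplices (30): (30 of them)
  2-simplices (20): (20 of them)

giving chain groups C_0 ≅ Z^10, C_1 ≅ Z^30, C_2 ≅ Z^20.

∂_1: C_1 → C_0 maps an edge to its endpoints' difference, ∂[p,q] = q − p. For instance
  ∂[6,9] = [9] − [6].
The 10×30 boundary matrix has rank 9 and Smith normal form diag(1,1,1,1,1,1,1,1,1).

Boundary ∂_2: C_2 → C_1 sends each 2-simplex [p,q,r] to [q,r] − [p,r] + [p,q]. For instance
  ∂[1,4,6] = [4,6] − [1,6] + [1,4],
  ∂[1,3,9] = [3,9] − [1,9] + [1,3].
As a 30×20 matrix over Z this has rank 20, with invariant factors (1,1,1,1,1,1,1,1,1,1,1,1,1,1,1,1,1,1,1,2).

Now H_k = ker ∂_k / im ∂_{k+1}, so:

  H_0: rank C_0 − rank ∂_1 = 10 − 9 = 1, and the invariant factors of ∂_1 are all 1, so H_0 ≅ Z.
  H_1: rank ker ∂_1 − rank ∂_2 = (30 − 9) − 20 = 1, and ∂_2 has invariant factor 2 > 1, so H_1 ≅ Z ⊕ Z_2.
  H_2: rank ker ∂_2 − rank ∂_3 = (20 − 20) − 0 = 0, and there is no ∂_3, so H_2 ≅ 0.

H_0 = Z,  H_1 = Z ⊕ Z_2,  H_2 = 0.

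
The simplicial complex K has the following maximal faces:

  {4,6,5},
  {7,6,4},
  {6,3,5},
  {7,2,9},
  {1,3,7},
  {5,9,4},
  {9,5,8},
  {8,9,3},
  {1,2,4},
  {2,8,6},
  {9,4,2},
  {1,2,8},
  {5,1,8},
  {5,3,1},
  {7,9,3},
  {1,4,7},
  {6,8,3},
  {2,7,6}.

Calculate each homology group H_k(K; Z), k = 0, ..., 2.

H_0 = Z,  H_1 = Z ⊕ Z/2,  H_2 = 0.

Take the total order 1 < 2 < 3 < 4 < 5 < 6 < 7 < 8 < 9 on the vertex set. Then K (dimension 2) consists of the simplices:

  0-simplices (9): [1], [2], [3], [4], [5], [6], [7], [8], [9]
  1-simplices (27): (27 of them)
  2-simplices (18): [1,2,4], [1,2,8], [1,3,5], [1,3,7], [1,4,7], [1,5,8], [2,4,9], [2,6,7], [2,6,8], [2,7,9], [3,5,6], [3,6,8], [3,7,9], [3,8,9], [4,5,6], [4,5,9], [4,6,7], [5,8,9]

Hence C_0 ≅ Z^9, C_1 ≅ Z^27, C_2 ≅ Z^18.

∂_1: C_1 → C_0 is given by ∂[p,q] = [q] − [p]. For instance
  ∂[1,7] = [7] − [1].
The resulting 9×27 matrix has rank 8, and its Smith normal form has invariant factors (1,1,1,1,1,1,1,1).

Boundary ∂_2: C_2 → C_1 sends each 2-simplex [p,q,r] to [q,r] − [p,r] + [p,q]. For instance
  ∂[1,3,7] = [3,7] − [1,7] + [1,3],
  ∂[1,5,8] = [5,8] − [1,8] + [1,5].
This gives a 27×18 integer matrix of rank 18; reducing to Smith normal form yields diagonal entries (1,1,1,1,1,1,1,1,1,1,1,1,1,1,1,1,1,2).

Computing H_k = (kernel of ∂_k) / (image of ∂_{k+1}):

  H_0: rank C_0 − rank ∂_1 = 9 − 8 = 1, and the invariant factors of ∂_1 are all 1, so H_0 ≅ Z.
  H_1: rank ker ∂_1 − rank ∂_2 = (27 − 8) − 18 = 1, and ∂_2 has invariant factor 2 > 1, so H_1 ≅ Z ⊕ Z/2.
  H_2: rank ker ∂_2 − rank ∂_3 = (18 − 18) − 0 = 0, and there is no ∂_3, so H_2 ≅ 0.

As a check, the Euler characteristic is 9 − 27 + 18 = 0, which agrees with 1 − 1 + 0 = 0.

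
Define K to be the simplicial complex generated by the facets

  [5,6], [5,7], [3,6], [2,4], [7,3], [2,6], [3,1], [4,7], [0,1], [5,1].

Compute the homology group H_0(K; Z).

H_0 ≅ Z.

Order the vertices as 0 < 1 < 2 < 3 < 4 < 5 < 6 < 7. Listing each simplex with vertices in this order, K has dimension 1 with simplices:

  0-simplices (8): [0], [1], [2], [3], [4], [5], [6], [7]
  1-simplices (10): [0,1], [1,3], [1,5], [2,4], [2,6], [3,6], [3,7], [4,7], [5,6], [5,7]

giving chain groups C_0 ≅ Z^8, C_1 ≅ Z^10.

∂_1: C_1 → C_0 is given by ∂[p,q] = [q] − [p]. For instance
  ∂[5,6] = [6] − [5].
This gives a 8×10 integer matrix of rank 7; reducing to Smith normal form yields diagonal entries (1,1,1,1,1,1,1).

Computing H_k = (kernel of ∂_k) / (image of ∂_{k+1}):

  H_0: rank C_0 − rank ∂_1 = 8 − 7 = 1, and the invariant factors of ∂_1 are all 1, so H_0 = Z.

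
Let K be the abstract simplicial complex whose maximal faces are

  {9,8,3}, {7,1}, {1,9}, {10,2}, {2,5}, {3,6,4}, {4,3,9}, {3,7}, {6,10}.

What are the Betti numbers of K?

Order the vertices as 1 < 2 < 3 < 4 < 5 < 6 < 7 < 8 < 9 < 10. Listing each simplex with vertices in this order, K has dimension 2 with simplices:

  0-simplices (10): [1], [2], [3], [4], [5], [6], [7], [8], [9], [10]
  1-simplices (13): [1,7], [1,9], [2,5], [2,10], [3,4], [3,6], [3,7], [3,8], [3,9], [4,6], [4,9], [6,10], [8,9]
  2-simplices (3): [3,4,6], [3,4,9], [3,8,9]

Hence C_0 ≅ Z^10, C_1 ≅ Z^13, C_2 ≅ Z^3.

Boundary ∂_1: C_1 → C_0 sends each edge [p,q] (with p < q) to q − p.
The resulting 10×13 matrix has rank 9, and its Smith normal form has invariant factors (1,1,1,1,1,1,1,1,1).

The boundary map ∂_2: C_2 → C_1 sends each 2-simplex [p,q,r] to [q,r] − [p,r] + [p,q]. For instance
  ∂[3,4,6] = [4,6] − [3,6] + [3,4],
  ∂[3,8,9] = [8,9] − [3,9] + [3,8].
This gives a 13×3 integer matrix of rank 3; reducing to Smith normal form yields diagonal entries (1,1,1).

Computing H_k = (kernel of ∂_k) / (image of ∂_{k+1}):

  H_0: rank C_0 − rank ∂_1 = 10 − 9 = 1, and the invariant factors of ∂_1 are all 1, so H_0 ≅ Z.
  H_1: rank ker ∂_1 − rank ∂_2 = (13 − 9) − 3 = 1, and the invariant factors of ∂_2 are all 1, so H_1 ≅ Z.
  H_2: rank ker ∂_2 − rank ∂_3 = (3 − 3) − 0 = 0, and there is no ∂_3, so H_2 ≅ 0.

Hence the Betti numbers are b_0 = 1, b_1 = 1, b_2 = 0.

b_0 = 1, b_1 = 1, b_2 = 0.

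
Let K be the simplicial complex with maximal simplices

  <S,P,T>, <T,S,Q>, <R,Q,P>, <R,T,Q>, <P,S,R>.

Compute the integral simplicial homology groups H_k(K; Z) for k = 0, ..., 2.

We work with the vertex ordering P < Q < R < S < T. The simplices of K, each written with vertices in increasing order, are:

  0-simplices (5): P, Q, R, S, T
  1-simplices (10): PQ, PR, PS, PT, QR, QS, QT, RS, RT, ST
  2-simplices (5): PQR, PRS, PST, QRT, QST

Hence C_0 ≅ Z^5, C_1 ≅ Z^10, C_2 ≅ Z^5.

The boundary map ∂_1: C_1 → C_0 is given by ∂[p,q] = [q] − [p].
As a 5×10 matrix over Z this has rank 4, with invariant factors (1,1,1,1).

The boundary map ∂_2: C_2 → C_1 acts by ∂[p,q,r] = [q,r] − [p,r] + [p,q]. For instance
  ∂PST = ST − PT + PS,
  ∂QST = ST − QT + QS.
This gives a 10×5 integer matrix of rank 5; reducing to Smith normal form yields diagonal entries (1,1,1,1,1).

Computing H_k = (kernel of ∂_k) / (image of ∂_{k+1}):

  H_0: rank C_0 − rank ∂_1 = 5 − 4 = 1, and the invariant factors of ∂_1 are all 1, so H_0 = Z.
  H_1: rank ker ∂_1 − rank ∂_2 = (10 − 4) − 5 = 1, and the invariant factors of ∂_2 are all 1, so H_1 = Z.
  H_2: rank ker ∂_2 − rank ∂_3 = (5 − 5) − 0 = 0, and there is no ∂_3, so H_2 = 0.

H_0 ≅ Z,  H_1 ≅ Z,  H_2 = 0.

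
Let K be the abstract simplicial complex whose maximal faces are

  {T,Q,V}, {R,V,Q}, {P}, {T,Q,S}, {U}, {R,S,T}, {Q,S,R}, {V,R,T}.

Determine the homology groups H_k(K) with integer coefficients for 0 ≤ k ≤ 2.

K has 7 vertices, 9 edges, 6 triangles.
rank ∂_0 = 0, rank ∂_1 = 4 ⇒ b_0 = 7 − 0 − 4 = 3; all invariant factors of ∂_1 are 1 so no torsion. So H_0 = Z^3.
rank ∂_1 = 4, rank ∂_2 = 5 ⇒ b_1 = 9 − 4 − 5 = 0; all invariant factors of ∂_2 are 1 so no torsion. So H_1 = 0.
rank ∂_2 = 5, rank ∂_3 = 0 ⇒ b_2 = 6 − 5 − 0 = 1. So H_2 = Z.

H_0 ≅ Z^3,  H_1 = 0,  H_2 ≅ Z.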